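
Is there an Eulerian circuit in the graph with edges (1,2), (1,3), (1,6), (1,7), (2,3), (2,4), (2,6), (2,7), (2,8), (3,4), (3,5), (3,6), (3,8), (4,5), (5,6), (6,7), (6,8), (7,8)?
No (2 vertices have odd degree: {4, 5}; Eulerian circuit requires 0)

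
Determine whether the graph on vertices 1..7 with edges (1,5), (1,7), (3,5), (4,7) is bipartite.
Yes. Partition: {1, 2, 3, 4, 6}, {5, 7}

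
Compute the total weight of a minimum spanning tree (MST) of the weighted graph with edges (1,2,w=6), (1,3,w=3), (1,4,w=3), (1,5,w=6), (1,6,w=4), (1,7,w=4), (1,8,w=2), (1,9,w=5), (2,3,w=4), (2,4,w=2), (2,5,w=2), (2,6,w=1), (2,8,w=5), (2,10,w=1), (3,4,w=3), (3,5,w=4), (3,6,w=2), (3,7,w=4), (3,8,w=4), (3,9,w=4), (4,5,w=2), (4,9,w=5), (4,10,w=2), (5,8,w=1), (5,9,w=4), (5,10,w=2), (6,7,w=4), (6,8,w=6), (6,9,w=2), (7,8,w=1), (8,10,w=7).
14 (MST edges: (1,8,w=2), (2,4,w=2), (2,5,w=2), (2,6,w=1), (2,10,w=1), (3,6,w=2), (5,8,w=1), (6,9,w=2), (7,8,w=1); sum of weights 2 + 2 + 2 + 1 + 1 + 2 + 1 + 2 + 1 = 14)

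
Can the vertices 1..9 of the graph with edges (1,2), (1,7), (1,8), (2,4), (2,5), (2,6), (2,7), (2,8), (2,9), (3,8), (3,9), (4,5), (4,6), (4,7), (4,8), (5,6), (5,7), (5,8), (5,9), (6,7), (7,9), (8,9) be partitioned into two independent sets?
No (odd cycle of length 3: 7 -> 1 -> 2 -> 7)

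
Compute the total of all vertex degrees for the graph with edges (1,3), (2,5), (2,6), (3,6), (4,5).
10 (handshake: sum of degrees = 2|E| = 2 x 5 = 10)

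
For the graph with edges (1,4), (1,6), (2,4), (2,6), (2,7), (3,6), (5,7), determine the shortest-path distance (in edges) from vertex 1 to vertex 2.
2 (path: 1 -> 6 -> 2, 2 edges)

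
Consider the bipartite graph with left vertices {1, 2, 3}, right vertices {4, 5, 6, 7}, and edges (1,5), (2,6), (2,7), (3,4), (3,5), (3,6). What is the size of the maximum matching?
3 (matching: (1,5), (2,7), (3,6); upper bound min(|L|,|R|) = min(3,4) = 3)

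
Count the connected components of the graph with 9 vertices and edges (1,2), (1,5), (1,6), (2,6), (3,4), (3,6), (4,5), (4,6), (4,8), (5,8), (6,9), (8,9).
2 (components: {1, 2, 3, 4, 5, 6, 8, 9}, {7})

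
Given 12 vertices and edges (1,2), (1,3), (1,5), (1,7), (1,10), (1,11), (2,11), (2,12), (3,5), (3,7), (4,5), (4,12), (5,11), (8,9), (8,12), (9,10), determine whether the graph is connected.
No, it has 2 components: {1, 2, 3, 4, 5, 7, 8, 9, 10, 11, 12}, {6}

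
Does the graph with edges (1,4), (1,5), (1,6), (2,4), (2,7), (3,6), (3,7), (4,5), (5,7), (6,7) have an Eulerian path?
No (4 vertices have odd degree: {1, 4, 5, 6}; Eulerian path requires 0 or 2)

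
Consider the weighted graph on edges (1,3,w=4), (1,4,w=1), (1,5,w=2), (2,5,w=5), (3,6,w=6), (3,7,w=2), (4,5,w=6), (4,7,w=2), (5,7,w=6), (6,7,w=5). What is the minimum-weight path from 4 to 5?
3 (path: 4 -> 1 -> 5; weights 1 + 2 = 3)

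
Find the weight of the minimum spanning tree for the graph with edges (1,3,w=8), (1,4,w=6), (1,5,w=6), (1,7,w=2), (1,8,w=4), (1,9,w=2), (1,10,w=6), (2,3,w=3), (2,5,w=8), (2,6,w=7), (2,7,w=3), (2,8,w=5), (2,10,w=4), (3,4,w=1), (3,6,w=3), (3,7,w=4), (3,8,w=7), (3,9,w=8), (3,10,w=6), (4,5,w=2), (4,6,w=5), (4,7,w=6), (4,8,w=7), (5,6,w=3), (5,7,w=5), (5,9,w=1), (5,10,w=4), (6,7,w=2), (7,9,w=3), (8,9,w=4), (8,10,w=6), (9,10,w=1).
18 (MST edges: (1,7,w=2), (1,8,w=4), (1,9,w=2), (2,3,w=3), (3,4,w=1), (4,5,w=2), (5,9,w=1), (6,7,w=2), (9,10,w=1); sum of weights 2 + 4 + 2 + 3 + 1 + 2 + 1 + 2 + 1 = 18)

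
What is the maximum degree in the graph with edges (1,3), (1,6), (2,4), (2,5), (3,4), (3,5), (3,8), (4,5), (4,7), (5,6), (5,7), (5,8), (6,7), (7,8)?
6 (attained at vertex 5)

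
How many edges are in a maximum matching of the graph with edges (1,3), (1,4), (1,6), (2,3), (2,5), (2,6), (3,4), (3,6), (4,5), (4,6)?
3 (matching: (1,3), (2,5), (4,6); upper bound floor(n/2) = floor(6/2) = 3)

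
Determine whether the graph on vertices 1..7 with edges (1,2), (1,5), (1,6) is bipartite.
Yes. Partition: {1, 3, 4, 7}, {2, 5, 6}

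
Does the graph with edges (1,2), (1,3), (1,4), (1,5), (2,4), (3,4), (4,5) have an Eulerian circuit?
Yes (the graph is connected and all 5 vertices have even degree)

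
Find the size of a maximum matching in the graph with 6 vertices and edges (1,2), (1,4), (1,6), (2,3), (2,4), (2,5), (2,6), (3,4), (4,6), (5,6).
3 (matching: (1,2), (3,4), (5,6); upper bound floor(n/2) = floor(6/2) = 3)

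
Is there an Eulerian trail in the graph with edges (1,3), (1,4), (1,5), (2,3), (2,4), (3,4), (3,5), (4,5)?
Yes (the graph is connected and exactly 2 vertices have odd degree: {1, 5}; any Eulerian path must start and end at those)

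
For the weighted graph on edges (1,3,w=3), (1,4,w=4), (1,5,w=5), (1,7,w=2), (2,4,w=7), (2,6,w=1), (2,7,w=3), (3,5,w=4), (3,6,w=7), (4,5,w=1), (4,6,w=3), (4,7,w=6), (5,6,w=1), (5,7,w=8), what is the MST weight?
11 (MST edges: (1,3,w=3), (1,7,w=2), (2,6,w=1), (2,7,w=3), (4,5,w=1), (5,6,w=1); sum of weights 3 + 2 + 1 + 3 + 1 + 1 = 11)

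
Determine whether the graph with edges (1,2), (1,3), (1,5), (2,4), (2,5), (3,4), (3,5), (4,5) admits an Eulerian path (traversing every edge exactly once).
No (4 vertices have odd degree: {1, 2, 3, 4}; Eulerian path requires 0 or 2)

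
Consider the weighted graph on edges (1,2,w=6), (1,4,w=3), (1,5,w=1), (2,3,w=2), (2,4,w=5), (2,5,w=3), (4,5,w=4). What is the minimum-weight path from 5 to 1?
1 (path: 5 -> 1; weights 1 = 1)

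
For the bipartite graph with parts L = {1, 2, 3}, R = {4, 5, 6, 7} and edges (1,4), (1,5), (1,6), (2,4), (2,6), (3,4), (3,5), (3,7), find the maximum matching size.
3 (matching: (1,5), (2,6), (3,7); upper bound min(|L|,|R|) = min(3,4) = 3)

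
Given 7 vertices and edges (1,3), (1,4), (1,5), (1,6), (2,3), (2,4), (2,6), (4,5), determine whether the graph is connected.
No, it has 2 components: {1, 2, 3, 4, 5, 6}, {7}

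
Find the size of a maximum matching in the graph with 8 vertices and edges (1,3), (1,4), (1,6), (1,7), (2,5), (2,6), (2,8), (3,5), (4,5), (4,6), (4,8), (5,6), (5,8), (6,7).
4 (matching: (1,4), (2,8), (3,5), (6,7); upper bound floor(n/2) = floor(8/2) = 4)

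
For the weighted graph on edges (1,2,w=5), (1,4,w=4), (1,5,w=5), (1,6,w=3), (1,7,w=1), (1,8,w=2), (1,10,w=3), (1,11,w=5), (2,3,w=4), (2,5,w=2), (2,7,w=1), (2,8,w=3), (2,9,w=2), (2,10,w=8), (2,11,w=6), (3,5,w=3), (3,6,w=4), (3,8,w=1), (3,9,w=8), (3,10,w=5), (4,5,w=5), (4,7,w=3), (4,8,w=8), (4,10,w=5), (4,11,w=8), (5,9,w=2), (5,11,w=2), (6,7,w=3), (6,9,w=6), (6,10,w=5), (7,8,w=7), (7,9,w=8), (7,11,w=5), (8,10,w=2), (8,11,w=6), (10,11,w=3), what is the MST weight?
19 (MST edges: (1,6,w=3), (1,7,w=1), (1,8,w=2), (2,5,w=2), (2,7,w=1), (2,9,w=2), (3,8,w=1), (4,7,w=3), (5,11,w=2), (8,10,w=2); sum of weights 3 + 1 + 2 + 2 + 1 + 2 + 1 + 3 + 2 + 2 = 19)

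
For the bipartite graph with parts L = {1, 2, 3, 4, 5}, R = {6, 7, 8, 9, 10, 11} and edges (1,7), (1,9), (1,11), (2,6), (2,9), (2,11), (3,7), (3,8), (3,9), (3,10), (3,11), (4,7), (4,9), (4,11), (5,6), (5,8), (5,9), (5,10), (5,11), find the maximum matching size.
5 (matching: (1,11), (2,9), (3,10), (4,7), (5,8); upper bound min(|L|,|R|) = min(5,6) = 5)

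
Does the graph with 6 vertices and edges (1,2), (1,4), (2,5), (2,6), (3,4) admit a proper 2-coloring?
Yes. Partition: {1, 3, 5, 6}, {2, 4}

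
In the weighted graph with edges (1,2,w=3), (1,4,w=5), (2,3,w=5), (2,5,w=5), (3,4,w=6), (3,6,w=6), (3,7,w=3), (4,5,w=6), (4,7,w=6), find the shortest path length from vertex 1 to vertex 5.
8 (path: 1 -> 2 -> 5; weights 3 + 5 = 8)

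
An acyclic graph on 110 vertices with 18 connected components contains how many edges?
92 (Each of the 18 component trees on V_i vertices has V_i - 1 edges; summing gives V - C = 110 - 18 = 92)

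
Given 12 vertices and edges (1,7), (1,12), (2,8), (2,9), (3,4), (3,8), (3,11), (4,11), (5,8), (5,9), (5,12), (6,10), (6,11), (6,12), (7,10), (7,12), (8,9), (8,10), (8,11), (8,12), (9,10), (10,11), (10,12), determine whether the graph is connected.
Yes (BFS from 1 visits [1, 7, 12, 10, 5, 6, 8, 9, 11, 2, 3, 4] — all 12 vertices reached)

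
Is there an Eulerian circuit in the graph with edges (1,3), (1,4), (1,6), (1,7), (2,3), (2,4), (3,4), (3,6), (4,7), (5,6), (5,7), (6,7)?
Yes (the graph is connected and all 7 vertices have even degree)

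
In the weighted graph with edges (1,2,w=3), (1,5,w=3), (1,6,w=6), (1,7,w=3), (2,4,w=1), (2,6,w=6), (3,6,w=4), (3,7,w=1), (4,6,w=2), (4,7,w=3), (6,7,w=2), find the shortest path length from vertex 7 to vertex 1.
3 (path: 7 -> 1; weights 3 = 3)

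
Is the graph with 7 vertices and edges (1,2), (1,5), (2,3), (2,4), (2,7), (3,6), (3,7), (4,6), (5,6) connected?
Yes (BFS from 1 visits [1, 2, 5, 3, 4, 7, 6] — all 7 vertices reached)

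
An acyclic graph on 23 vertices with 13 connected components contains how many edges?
10 (Each of the 13 component trees on V_i vertices has V_i - 1 edges; summing gives V - C = 23 - 13 = 10)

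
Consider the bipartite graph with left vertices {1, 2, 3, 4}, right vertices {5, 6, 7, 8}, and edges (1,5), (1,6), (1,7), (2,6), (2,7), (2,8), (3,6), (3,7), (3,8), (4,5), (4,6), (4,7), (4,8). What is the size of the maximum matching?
4 (matching: (1,7), (2,8), (3,6), (4,5); upper bound min(|L|,|R|) = min(4,4) = 4)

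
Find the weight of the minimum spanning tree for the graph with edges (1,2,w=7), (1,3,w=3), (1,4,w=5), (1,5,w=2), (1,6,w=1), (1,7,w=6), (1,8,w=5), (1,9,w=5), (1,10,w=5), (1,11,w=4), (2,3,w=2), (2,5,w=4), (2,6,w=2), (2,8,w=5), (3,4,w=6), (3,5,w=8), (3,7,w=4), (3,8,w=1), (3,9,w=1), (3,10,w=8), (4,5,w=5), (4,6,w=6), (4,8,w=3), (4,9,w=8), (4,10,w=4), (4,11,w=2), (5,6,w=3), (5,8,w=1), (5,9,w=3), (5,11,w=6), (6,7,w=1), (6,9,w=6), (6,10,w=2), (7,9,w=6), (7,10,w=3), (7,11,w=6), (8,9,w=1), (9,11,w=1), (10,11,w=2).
14 (MST edges: (1,5,w=2), (1,6,w=1), (2,6,w=2), (3,8,w=1), (3,9,w=1), (4,11,w=2), (5,8,w=1), (6,7,w=1), (6,10,w=2), (9,11,w=1); sum of weights 2 + 1 + 2 + 1 + 1 + 2 + 1 + 1 + 2 + 1 = 14)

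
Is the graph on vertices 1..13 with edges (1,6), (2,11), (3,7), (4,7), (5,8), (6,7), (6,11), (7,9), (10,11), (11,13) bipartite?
Yes. Partition: {1, 5, 7, 11, 12}, {2, 3, 4, 6, 8, 9, 10, 13}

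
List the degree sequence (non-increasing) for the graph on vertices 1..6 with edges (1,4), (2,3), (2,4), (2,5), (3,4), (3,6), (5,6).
[3, 3, 3, 2, 2, 1] (degrees: deg(1)=1, deg(2)=3, deg(3)=3, deg(4)=3, deg(5)=2, deg(6)=2)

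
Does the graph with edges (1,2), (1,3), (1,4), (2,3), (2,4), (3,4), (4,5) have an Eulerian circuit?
No (4 vertices have odd degree: {1, 2, 3, 5}; Eulerian circuit requires 0)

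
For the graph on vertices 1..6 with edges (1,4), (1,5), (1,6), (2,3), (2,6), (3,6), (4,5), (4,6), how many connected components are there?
1 (components: {1, 2, 3, 4, 5, 6})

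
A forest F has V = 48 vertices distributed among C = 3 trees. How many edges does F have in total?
45 (Each of the 3 component trees on V_i vertices has V_i - 1 edges; summing gives V - C = 48 - 3 = 45)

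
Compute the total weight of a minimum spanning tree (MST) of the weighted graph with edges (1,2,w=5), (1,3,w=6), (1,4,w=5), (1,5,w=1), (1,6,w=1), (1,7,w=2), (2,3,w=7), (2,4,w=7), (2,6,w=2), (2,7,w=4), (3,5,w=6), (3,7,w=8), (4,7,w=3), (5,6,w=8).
15 (MST edges: (1,3,w=6), (1,5,w=1), (1,6,w=1), (1,7,w=2), (2,6,w=2), (4,7,w=3); sum of weights 6 + 1 + 1 + 2 + 2 + 3 = 15)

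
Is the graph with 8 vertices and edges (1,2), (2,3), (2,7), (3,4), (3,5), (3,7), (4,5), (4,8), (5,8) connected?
No, it has 2 components: {1, 2, 3, 4, 5, 7, 8}, {6}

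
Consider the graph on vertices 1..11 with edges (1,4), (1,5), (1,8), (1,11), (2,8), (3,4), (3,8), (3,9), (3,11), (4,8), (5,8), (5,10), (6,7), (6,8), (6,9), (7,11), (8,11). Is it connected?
Yes (BFS from 1 visits [1, 4, 5, 8, 11, 3, 10, 2, 6, 7, 9] — all 11 vertices reached)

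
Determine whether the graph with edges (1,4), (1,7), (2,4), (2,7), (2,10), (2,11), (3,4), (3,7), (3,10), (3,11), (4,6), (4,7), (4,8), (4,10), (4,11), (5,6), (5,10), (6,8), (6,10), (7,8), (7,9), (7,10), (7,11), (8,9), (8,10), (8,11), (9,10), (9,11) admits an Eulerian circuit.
Yes (the graph is connected and all 11 vertices have even degree)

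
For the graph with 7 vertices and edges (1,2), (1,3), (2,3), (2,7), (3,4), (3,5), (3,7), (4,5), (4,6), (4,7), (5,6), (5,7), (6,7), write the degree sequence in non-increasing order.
[5, 5, 4, 4, 3, 3, 2] (degrees: deg(1)=2, deg(2)=3, deg(3)=5, deg(4)=4, deg(5)=4, deg(6)=3, deg(7)=5)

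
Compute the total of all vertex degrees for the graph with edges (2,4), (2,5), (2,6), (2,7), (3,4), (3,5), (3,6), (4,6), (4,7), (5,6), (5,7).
22 (handshake: sum of degrees = 2|E| = 2 x 11 = 22)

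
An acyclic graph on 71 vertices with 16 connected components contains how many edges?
55 (Each of the 16 component trees on V_i vertices has V_i - 1 edges; summing gives V - C = 71 - 16 = 55)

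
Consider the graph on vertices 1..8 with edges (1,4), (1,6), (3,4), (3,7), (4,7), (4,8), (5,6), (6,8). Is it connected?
No, it has 2 components: {1, 3, 4, 5, 6, 7, 8}, {2}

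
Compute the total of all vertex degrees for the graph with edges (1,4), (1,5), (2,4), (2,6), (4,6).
10 (handshake: sum of degrees = 2|E| = 2 x 5 = 10)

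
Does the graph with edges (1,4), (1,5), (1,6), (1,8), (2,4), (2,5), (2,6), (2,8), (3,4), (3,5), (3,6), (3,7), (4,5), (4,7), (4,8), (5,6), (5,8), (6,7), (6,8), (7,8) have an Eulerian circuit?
Yes (the graph is connected and all 8 vertices have even degree)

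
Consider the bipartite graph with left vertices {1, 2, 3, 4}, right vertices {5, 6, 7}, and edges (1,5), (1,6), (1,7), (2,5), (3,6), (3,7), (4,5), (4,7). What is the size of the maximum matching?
3 (matching: (1,7), (2,5), (3,6); upper bound min(|L|,|R|) = min(4,3) = 3)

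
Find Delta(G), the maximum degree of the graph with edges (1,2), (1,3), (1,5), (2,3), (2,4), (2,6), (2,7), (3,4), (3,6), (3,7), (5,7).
5 (attained at vertices 2, 3)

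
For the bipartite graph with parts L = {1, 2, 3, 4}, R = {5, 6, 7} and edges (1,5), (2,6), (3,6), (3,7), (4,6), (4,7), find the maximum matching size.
3 (matching: (1,5), (2,6), (3,7); upper bound min(|L|,|R|) = min(4,3) = 3)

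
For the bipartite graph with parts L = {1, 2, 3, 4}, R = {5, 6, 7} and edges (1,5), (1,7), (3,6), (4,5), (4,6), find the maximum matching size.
3 (matching: (1,7), (3,6), (4,5); upper bound min(|L|,|R|) = min(4,3) = 3)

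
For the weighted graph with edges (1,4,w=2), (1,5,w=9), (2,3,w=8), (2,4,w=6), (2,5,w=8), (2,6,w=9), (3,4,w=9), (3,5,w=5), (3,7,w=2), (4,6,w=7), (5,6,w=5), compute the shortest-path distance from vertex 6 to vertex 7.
12 (path: 6 -> 5 -> 3 -> 7; weights 5 + 5 + 2 = 12)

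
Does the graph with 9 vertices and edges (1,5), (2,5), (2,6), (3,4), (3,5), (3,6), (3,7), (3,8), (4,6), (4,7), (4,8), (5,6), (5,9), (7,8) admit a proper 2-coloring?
No (odd cycle of length 3: 6 -> 5 -> 2 -> 6)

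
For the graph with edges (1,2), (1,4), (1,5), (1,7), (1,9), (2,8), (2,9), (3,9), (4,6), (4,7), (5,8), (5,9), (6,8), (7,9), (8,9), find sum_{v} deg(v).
30 (handshake: sum of degrees = 2|E| = 2 x 15 = 30)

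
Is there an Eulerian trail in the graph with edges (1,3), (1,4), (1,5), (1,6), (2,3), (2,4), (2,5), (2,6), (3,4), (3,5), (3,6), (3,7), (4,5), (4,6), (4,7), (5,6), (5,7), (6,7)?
Yes — and in fact it has an Eulerian circuit (the graph is connected and all 7 vertices have even degree)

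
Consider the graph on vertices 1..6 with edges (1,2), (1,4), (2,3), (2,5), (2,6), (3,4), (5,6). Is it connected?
Yes (BFS from 1 visits [1, 2, 4, 3, 5, 6] — all 6 vertices reached)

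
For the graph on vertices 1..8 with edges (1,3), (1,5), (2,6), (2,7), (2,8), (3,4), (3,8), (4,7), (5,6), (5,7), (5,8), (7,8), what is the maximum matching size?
4 (matching: (1,5), (2,6), (3,4), (7,8); upper bound floor(n/2) = floor(8/2) = 4)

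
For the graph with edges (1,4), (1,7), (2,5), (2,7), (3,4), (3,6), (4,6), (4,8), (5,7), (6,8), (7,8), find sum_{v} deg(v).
22 (handshake: sum of degrees = 2|E| = 2 x 11 = 22)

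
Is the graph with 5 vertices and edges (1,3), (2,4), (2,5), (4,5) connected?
No, it has 2 components: {1, 3}, {2, 4, 5}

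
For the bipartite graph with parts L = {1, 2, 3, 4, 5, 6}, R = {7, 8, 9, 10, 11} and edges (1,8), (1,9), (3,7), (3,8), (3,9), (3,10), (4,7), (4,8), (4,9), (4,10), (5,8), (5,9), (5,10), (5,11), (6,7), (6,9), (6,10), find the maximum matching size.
5 (matching: (1,9), (3,10), (4,8), (5,11), (6,7); upper bound min(|L|,|R|) = min(6,5) = 5)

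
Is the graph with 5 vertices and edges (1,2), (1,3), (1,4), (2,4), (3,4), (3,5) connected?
Yes (BFS from 1 visits [1, 2, 3, 4, 5] — all 5 vertices reached)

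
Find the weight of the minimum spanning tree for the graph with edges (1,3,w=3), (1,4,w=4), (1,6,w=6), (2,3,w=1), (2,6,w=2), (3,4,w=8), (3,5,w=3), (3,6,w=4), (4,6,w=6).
13 (MST edges: (1,3,w=3), (1,4,w=4), (2,3,w=1), (2,6,w=2), (3,5,w=3); sum of weights 3 + 4 + 1 + 2 + 3 = 13)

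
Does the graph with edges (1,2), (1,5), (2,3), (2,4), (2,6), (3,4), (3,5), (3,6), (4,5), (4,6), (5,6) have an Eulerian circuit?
Yes (the graph is connected and all 6 vertices have even degree)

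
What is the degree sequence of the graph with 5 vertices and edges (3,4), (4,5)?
[2, 1, 1, 0, 0] (degrees: deg(1)=0, deg(2)=0, deg(3)=1, deg(4)=2, deg(5)=1)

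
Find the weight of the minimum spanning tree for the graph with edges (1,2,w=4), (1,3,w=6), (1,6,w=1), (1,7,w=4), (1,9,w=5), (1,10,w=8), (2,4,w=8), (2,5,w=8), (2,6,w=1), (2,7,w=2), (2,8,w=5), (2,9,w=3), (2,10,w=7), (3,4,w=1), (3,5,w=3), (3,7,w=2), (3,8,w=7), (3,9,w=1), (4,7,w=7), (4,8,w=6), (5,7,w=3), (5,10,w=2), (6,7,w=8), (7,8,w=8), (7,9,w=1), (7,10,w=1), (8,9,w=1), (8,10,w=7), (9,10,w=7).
11 (MST edges: (1,6,w=1), (2,6,w=1), (2,7,w=2), (3,4,w=1), (3,9,w=1), (5,10,w=2), (7,9,w=1), (7,10,w=1), (8,9,w=1); sum of weights 1 + 1 + 2 + 1 + 1 + 2 + 1 + 1 + 1 = 11)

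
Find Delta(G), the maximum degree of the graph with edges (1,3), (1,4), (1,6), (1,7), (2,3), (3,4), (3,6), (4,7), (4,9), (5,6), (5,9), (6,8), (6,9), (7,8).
5 (attained at vertex 6)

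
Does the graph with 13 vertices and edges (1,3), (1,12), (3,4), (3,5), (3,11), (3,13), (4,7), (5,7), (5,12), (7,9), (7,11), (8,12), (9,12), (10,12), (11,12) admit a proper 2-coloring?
Yes. Partition: {1, 2, 4, 5, 6, 8, 9, 10, 11, 13}, {3, 7, 12}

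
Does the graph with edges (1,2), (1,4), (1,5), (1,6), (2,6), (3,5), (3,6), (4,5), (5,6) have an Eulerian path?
Yes — and in fact it has an Eulerian circuit (the graph is connected and all 6 vertices have even degree)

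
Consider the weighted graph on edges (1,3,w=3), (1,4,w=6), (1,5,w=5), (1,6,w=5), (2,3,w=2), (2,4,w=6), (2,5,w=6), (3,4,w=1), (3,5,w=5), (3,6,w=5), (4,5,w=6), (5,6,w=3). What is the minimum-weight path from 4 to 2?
3 (path: 4 -> 3 -> 2; weights 1 + 2 = 3)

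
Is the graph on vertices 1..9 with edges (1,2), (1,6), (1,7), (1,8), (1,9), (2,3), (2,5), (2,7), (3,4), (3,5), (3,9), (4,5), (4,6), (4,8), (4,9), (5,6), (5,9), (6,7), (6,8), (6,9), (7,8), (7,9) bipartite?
No (odd cycle of length 3: 9 -> 1 -> 7 -> 9)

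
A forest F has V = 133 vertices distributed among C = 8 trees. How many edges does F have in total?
125 (Each of the 8 component trees on V_i vertices has V_i - 1 edges; summing gives V - C = 133 - 8 = 125)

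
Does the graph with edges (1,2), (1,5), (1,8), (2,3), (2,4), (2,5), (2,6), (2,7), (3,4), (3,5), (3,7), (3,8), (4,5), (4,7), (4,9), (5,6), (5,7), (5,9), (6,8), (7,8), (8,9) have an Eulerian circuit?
No (8 vertices have odd degree: {1, 3, 4, 5, 6, 7, 8, 9}; Eulerian circuit requires 0)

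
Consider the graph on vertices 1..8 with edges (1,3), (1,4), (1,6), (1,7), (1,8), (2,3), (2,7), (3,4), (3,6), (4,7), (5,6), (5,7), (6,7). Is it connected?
Yes (BFS from 1 visits [1, 3, 4, 6, 7, 8, 2, 5] — all 8 vertices reached)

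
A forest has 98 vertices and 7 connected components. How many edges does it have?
91 (Each of the 7 component trees on V_i vertices has V_i - 1 edges; summing gives V - C = 98 - 7 = 91)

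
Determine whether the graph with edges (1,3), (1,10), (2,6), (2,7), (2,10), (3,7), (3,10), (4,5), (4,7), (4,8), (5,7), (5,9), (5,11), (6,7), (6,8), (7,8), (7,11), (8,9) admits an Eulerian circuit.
No (6 vertices have odd degree: {2, 3, 4, 6, 7, 10}; Eulerian circuit requires 0)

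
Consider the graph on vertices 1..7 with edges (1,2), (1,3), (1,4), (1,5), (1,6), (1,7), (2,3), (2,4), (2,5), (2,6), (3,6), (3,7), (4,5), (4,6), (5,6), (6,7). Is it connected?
Yes (BFS from 1 visits [1, 2, 3, 4, 5, 6, 7] — all 7 vertices reached)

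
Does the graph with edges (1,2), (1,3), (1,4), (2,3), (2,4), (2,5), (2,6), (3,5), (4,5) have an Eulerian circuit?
No (6 vertices have odd degree: {1, 2, 3, 4, 5, 6}; Eulerian circuit requires 0)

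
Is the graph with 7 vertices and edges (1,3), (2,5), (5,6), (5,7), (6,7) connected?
No, it has 3 components: {1, 3}, {2, 5, 6, 7}, {4}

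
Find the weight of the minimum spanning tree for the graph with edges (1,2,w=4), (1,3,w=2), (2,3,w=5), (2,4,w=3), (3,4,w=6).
9 (MST edges: (1,2,w=4), (1,3,w=2), (2,4,w=3); sum of weights 4 + 2 + 3 = 9)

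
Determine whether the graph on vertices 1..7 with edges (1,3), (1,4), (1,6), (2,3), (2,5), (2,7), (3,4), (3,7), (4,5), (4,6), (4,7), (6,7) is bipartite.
No (odd cycle of length 3: 6 -> 1 -> 4 -> 6)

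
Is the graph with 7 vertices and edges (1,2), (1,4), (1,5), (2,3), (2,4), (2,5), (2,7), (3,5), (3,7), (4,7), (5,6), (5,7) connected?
Yes (BFS from 1 visits [1, 2, 4, 5, 3, 7, 6] — all 7 vertices reached)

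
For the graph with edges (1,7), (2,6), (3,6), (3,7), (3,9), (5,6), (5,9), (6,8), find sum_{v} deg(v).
16 (handshake: sum of degrees = 2|E| = 2 x 8 = 16)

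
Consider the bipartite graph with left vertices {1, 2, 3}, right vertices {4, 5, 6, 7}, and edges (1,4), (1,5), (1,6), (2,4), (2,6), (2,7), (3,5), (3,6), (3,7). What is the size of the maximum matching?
3 (matching: (1,6), (2,7), (3,5); upper bound min(|L|,|R|) = min(3,4) = 3)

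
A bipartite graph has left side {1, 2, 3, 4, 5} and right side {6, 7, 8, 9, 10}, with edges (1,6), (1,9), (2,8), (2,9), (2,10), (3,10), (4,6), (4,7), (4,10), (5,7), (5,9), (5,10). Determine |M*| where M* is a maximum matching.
5 (matching: (1,9), (2,8), (3,10), (4,6), (5,7); upper bound min(|L|,|R|) = min(5,5) = 5)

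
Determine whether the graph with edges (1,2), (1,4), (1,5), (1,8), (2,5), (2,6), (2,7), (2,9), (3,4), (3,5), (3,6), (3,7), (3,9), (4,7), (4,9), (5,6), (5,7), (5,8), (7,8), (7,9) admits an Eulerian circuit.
No (4 vertices have odd degree: {2, 3, 6, 8}; Eulerian circuit requires 0)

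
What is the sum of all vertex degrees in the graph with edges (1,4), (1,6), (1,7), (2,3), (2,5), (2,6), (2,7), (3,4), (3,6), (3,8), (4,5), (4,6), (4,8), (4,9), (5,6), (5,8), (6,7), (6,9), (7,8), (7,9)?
40 (handshake: sum of degrees = 2|E| = 2 x 20 = 40)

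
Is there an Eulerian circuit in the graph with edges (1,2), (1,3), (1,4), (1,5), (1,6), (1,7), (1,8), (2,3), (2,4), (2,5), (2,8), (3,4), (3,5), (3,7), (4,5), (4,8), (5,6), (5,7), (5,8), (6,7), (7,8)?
No (8 vertices have odd degree: {1, 2, 3, 4, 5, 6, 7, 8}; Eulerian circuit requires 0)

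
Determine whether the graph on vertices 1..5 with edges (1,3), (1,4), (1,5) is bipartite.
Yes. Partition: {1, 2}, {3, 4, 5}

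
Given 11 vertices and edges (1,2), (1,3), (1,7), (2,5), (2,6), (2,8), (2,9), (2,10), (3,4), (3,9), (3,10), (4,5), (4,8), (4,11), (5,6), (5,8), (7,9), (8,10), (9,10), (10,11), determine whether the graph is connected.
Yes (BFS from 1 visits [1, 2, 3, 7, 5, 6, 8, 9, 10, 4, 11] — all 11 vertices reached)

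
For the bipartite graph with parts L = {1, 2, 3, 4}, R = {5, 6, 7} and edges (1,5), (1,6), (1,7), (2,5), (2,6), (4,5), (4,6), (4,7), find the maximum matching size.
3 (matching: (1,7), (2,6), (4,5); upper bound min(|L|,|R|) = min(4,3) = 3)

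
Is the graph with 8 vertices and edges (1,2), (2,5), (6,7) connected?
No, it has 5 components: {1, 2, 5}, {3}, {4}, {6, 7}, {8}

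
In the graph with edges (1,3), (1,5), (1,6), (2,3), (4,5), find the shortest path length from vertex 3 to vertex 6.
2 (path: 3 -> 1 -> 6, 2 edges)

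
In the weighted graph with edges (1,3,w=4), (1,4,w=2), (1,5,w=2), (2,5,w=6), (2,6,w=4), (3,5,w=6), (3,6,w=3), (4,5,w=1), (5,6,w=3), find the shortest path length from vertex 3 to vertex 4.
6 (path: 3 -> 1 -> 4; weights 4 + 2 = 6)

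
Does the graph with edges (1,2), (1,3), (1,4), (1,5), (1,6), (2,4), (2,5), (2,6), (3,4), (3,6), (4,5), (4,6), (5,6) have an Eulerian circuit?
No (4 vertices have odd degree: {1, 3, 4, 6}; Eulerian circuit requires 0)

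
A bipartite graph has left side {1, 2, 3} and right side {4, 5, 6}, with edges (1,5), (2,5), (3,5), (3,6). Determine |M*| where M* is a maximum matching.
2 (matching: (1,5), (3,6); upper bound min(|L|,|R|) = min(3,3) = 3)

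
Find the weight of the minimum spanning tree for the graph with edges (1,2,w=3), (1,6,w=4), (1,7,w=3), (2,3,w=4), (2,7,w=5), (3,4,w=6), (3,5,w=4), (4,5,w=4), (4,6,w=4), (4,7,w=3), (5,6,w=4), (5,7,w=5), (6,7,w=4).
21 (MST edges: (1,2,w=3), (1,6,w=4), (1,7,w=3), (2,3,w=4), (3,5,w=4), (4,7,w=3); sum of weights 3 + 4 + 3 + 4 + 4 + 3 = 21)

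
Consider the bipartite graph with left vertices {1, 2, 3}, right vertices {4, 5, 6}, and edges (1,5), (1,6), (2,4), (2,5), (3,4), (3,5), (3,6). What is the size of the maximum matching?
3 (matching: (1,6), (2,5), (3,4); upper bound min(|L|,|R|) = min(3,3) = 3)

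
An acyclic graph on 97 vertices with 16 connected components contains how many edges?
81 (Each of the 16 component trees on V_i vertices has V_i - 1 edges; summing gives V - C = 97 - 16 = 81)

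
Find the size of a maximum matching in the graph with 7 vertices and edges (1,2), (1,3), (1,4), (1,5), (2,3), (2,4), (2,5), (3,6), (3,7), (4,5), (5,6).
3 (matching: (1,4), (3,7), (5,6); upper bound floor(n/2) = floor(7/2) = 3)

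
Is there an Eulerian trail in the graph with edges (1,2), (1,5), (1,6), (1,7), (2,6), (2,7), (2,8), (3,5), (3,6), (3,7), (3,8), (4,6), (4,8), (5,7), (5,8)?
Yes — and in fact it has an Eulerian circuit (the graph is connected and all 8 vertices have even degree)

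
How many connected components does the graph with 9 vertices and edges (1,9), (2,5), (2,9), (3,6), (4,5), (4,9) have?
4 (components: {1, 2, 4, 5, 9}, {3, 6}, {7}, {8})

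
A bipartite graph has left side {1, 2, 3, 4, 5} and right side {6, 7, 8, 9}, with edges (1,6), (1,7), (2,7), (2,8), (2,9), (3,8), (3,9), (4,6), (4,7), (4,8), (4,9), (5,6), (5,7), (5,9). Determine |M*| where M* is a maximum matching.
4 (matching: (1,7), (2,9), (3,8), (4,6); upper bound min(|L|,|R|) = min(5,4) = 4)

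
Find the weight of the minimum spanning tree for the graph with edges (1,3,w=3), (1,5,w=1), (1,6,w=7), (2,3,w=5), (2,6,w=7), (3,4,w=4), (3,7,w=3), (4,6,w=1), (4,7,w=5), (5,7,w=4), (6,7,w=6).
17 (MST edges: (1,3,w=3), (1,5,w=1), (2,3,w=5), (3,4,w=4), (3,7,w=3), (4,6,w=1); sum of weights 3 + 1 + 5 + 4 + 3 + 1 = 17)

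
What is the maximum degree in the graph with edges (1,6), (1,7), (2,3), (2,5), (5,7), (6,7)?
3 (attained at vertex 7)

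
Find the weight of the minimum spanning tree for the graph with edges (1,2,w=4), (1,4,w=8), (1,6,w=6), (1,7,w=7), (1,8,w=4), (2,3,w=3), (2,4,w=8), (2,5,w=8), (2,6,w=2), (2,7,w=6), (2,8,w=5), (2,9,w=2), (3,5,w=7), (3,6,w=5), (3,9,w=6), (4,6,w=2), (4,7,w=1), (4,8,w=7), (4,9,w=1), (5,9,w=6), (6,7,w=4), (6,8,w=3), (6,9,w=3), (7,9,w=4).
22 (MST edges: (1,8,w=4), (2,3,w=3), (2,6,w=2), (2,9,w=2), (4,7,w=1), (4,9,w=1), (5,9,w=6), (6,8,w=3); sum of weights 4 + 3 + 2 + 2 + 1 + 1 + 6 + 3 = 22)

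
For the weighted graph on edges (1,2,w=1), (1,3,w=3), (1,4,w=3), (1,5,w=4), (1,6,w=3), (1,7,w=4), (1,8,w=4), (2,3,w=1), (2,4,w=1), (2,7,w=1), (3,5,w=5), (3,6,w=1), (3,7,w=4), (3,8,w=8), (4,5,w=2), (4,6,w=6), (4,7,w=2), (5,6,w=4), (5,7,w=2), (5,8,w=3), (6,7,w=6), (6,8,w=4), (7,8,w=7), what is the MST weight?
10 (MST edges: (1,2,w=1), (2,3,w=1), (2,4,w=1), (2,7,w=1), (3,6,w=1), (4,5,w=2), (5,8,w=3); sum of weights 1 + 1 + 1 + 1 + 1 + 2 + 3 = 10)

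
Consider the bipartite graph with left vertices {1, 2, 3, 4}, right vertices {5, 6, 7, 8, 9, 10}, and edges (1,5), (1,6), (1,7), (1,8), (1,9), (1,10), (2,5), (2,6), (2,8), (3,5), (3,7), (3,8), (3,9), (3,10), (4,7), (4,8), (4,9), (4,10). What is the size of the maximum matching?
4 (matching: (1,10), (2,8), (3,9), (4,7); upper bound min(|L|,|R|) = min(4,6) = 4)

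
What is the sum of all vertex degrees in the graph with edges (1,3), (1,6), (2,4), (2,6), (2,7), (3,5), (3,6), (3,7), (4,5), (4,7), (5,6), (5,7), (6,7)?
26 (handshake: sum of degrees = 2|E| = 2 x 13 = 26)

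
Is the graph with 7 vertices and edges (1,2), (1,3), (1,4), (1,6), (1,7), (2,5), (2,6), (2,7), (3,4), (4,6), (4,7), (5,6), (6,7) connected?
Yes (BFS from 1 visits [1, 2, 3, 4, 6, 7, 5] — all 7 vertices reached)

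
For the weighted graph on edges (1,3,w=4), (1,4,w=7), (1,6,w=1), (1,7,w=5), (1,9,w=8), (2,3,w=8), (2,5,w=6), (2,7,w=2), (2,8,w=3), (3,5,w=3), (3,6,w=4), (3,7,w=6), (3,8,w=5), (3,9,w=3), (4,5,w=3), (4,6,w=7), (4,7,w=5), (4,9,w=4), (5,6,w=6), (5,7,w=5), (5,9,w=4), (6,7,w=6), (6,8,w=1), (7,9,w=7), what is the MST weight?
20 (MST edges: (1,3,w=4), (1,6,w=1), (2,7,w=2), (2,8,w=3), (3,5,w=3), (3,9,w=3), (4,5,w=3), (6,8,w=1); sum of weights 4 + 1 + 2 + 3 + 3 + 3 + 3 + 1 = 20)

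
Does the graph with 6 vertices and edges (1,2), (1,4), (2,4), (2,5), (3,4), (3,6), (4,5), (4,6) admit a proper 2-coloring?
No (odd cycle of length 3: 4 -> 1 -> 2 -> 4)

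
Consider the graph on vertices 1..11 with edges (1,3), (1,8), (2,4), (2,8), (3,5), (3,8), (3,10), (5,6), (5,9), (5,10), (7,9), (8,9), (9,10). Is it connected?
No, it has 2 components: {1, 2, 3, 4, 5, 6, 7, 8, 9, 10}, {11}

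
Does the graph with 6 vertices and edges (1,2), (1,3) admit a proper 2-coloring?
Yes. Partition: {1, 4, 5, 6}, {2, 3}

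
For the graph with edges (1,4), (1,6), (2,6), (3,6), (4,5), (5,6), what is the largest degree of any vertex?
4 (attained at vertex 6)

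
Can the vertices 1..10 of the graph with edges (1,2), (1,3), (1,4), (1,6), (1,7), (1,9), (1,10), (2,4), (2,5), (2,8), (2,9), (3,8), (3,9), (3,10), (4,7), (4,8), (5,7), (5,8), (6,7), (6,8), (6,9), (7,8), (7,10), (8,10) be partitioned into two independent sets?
No (odd cycle of length 3: 6 -> 1 -> 9 -> 6)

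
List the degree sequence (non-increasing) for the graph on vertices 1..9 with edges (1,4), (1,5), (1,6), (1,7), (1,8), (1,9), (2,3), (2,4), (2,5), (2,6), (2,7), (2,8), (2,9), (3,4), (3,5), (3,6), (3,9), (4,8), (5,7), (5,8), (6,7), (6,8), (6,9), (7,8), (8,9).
[7, 7, 6, 6, 5, 5, 5, 5, 4] (degrees: deg(1)=6, deg(2)=7, deg(3)=5, deg(4)=4, deg(5)=5, deg(6)=6, deg(7)=5, deg(8)=7, deg(9)=5)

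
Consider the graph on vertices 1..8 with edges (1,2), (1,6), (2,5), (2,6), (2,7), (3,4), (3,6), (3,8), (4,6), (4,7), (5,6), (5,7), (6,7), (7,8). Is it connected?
Yes (BFS from 1 visits [1, 2, 6, 5, 7, 3, 4, 8] — all 8 vertices reached)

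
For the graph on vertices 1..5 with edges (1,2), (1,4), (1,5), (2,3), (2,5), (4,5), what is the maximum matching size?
2 (matching: (1,4), (2,5); upper bound floor(n/2) = floor(5/2) = 2)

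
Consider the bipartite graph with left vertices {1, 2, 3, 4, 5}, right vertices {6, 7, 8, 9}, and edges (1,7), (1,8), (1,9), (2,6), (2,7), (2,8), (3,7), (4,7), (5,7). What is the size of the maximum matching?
3 (matching: (1,9), (2,8), (3,7); upper bound min(|L|,|R|) = min(5,4) = 4)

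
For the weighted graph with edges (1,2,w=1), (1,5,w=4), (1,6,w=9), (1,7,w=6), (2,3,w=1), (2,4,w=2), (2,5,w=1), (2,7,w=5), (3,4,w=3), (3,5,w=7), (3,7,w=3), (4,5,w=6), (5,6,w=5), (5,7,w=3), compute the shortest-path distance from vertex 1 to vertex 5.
2 (path: 1 -> 2 -> 5; weights 1 + 1 = 2)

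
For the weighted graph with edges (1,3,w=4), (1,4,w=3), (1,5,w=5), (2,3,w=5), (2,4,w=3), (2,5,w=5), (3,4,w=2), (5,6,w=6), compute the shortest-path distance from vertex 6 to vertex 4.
14 (path: 6 -> 5 -> 2 -> 4; weights 6 + 5 + 3 = 14)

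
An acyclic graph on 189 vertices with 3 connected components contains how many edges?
186 (Each of the 3 component trees on V_i vertices has V_i - 1 edges; summing gives V - C = 189 - 3 = 186)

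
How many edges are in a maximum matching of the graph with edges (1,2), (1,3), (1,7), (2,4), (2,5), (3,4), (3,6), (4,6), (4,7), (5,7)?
3 (matching: (1,7), (2,5), (3,6); upper bound floor(n/2) = floor(7/2) = 3)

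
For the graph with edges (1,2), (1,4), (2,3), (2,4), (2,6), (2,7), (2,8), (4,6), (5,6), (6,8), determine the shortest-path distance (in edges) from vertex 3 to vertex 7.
2 (path: 3 -> 2 -> 7, 2 edges)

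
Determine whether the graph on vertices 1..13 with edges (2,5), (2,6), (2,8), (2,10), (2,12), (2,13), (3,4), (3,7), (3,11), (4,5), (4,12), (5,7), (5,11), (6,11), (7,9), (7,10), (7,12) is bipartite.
Yes. Partition: {1, 2, 4, 7, 11}, {3, 5, 6, 8, 9, 10, 12, 13}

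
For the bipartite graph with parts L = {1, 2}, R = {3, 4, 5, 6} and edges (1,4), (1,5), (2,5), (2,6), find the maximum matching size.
2 (matching: (1,5), (2,6); upper bound min(|L|,|R|) = min(2,4) = 2)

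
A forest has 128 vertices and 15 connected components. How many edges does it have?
113 (Each of the 15 component trees on V_i vertices has V_i - 1 edges; summing gives V - C = 128 - 15 = 113)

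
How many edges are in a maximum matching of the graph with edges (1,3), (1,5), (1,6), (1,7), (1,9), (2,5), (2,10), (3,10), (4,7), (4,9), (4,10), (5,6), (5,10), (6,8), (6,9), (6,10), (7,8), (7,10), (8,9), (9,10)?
5 (matching: (1,3), (2,10), (4,9), (5,6), (7,8); upper bound floor(n/2) = floor(10/2) = 5)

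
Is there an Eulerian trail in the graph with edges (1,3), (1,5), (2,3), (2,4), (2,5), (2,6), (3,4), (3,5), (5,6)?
Yes — and in fact it has an Eulerian circuit (the graph is connected and all 6 vertices have even degree)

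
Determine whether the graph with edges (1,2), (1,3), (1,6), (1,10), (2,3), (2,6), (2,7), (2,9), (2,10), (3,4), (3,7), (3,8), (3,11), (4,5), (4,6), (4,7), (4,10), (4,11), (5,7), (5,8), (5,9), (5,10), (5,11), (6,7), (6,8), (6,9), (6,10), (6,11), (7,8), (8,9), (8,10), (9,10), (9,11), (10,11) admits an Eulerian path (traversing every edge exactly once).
Yes — and in fact it has an Eulerian circuit (the graph is connected and all 11 vertices have even degree)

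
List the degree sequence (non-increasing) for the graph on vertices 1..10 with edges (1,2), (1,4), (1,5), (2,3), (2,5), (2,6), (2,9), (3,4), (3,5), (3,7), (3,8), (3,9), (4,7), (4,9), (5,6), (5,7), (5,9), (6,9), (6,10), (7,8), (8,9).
[6, 6, 6, 5, 4, 4, 4, 3, 3, 1] (degrees: deg(1)=3, deg(2)=5, deg(3)=6, deg(4)=4, deg(5)=6, deg(6)=4, deg(7)=4, deg(8)=3, deg(9)=6, deg(10)=1)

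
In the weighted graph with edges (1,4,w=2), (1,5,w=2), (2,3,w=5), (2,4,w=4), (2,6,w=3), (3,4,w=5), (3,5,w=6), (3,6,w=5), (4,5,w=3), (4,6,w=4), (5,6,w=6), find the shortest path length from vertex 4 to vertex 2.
4 (path: 4 -> 2; weights 4 = 4)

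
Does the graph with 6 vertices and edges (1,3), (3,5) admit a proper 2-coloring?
Yes. Partition: {1, 2, 4, 5, 6}, {3}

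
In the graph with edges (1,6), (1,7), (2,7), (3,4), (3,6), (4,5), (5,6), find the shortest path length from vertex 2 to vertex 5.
4 (path: 2 -> 7 -> 1 -> 6 -> 5, 4 edges)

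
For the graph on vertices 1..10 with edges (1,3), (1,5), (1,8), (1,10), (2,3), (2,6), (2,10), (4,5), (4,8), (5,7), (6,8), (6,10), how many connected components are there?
2 (components: {1, 2, 3, 4, 5, 6, 7, 8, 10}, {9})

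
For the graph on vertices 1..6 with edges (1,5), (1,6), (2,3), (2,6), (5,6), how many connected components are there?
2 (components: {1, 2, 3, 5, 6}, {4})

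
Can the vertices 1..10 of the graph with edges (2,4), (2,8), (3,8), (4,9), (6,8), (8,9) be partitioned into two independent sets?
Yes. Partition: {1, 2, 3, 5, 6, 7, 9, 10}, {4, 8}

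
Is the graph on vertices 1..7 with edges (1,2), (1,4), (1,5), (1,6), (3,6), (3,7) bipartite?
Yes. Partition: {1, 3}, {2, 4, 5, 6, 7}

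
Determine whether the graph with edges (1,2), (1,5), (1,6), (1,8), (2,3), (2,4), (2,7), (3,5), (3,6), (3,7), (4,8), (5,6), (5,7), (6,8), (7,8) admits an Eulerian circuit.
Yes (the graph is connected and all 8 vertices have even degree)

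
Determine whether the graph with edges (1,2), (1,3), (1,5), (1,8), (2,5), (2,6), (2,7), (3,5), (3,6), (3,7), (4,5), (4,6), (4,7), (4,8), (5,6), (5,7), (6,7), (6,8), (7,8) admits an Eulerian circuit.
Yes (the graph is connected and all 8 vertices have even degree)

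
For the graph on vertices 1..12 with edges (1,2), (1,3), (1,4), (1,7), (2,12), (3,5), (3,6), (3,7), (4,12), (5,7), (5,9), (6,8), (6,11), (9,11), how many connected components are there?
2 (components: {1, 2, 3, 4, 5, 6, 7, 8, 9, 11, 12}, {10})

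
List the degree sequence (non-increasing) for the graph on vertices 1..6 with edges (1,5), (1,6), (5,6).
[2, 2, 2, 0, 0, 0] (degrees: deg(1)=2, deg(2)=0, deg(3)=0, deg(4)=0, deg(5)=2, deg(6)=2)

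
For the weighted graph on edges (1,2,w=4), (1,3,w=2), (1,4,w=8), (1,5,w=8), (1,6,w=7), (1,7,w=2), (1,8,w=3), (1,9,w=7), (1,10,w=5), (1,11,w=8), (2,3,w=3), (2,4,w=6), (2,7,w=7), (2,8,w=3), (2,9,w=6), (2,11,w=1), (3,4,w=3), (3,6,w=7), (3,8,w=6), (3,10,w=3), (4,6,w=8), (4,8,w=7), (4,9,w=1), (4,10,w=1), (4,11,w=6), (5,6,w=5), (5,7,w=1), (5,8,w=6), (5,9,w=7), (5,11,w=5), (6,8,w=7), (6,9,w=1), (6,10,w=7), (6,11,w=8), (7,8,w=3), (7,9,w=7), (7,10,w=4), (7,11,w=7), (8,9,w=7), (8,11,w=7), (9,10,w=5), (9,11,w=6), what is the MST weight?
18 (MST edges: (1,3,w=2), (1,7,w=2), (1,8,w=3), (2,3,w=3), (2,11,w=1), (3,4,w=3), (4,9,w=1), (4,10,w=1), (5,7,w=1), (6,9,w=1); sum of weights 2 + 2 + 3 + 3 + 1 + 3 + 1 + 1 + 1 + 1 = 18)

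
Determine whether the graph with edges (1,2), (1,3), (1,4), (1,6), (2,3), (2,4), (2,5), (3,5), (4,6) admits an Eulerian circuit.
No (2 vertices have odd degree: {3, 4}; Eulerian circuit requires 0)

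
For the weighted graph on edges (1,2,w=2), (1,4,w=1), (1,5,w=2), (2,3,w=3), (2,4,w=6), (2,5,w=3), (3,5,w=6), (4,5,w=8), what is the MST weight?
8 (MST edges: (1,2,w=2), (1,4,w=1), (1,5,w=2), (2,3,w=3); sum of weights 2 + 1 + 2 + 3 = 8)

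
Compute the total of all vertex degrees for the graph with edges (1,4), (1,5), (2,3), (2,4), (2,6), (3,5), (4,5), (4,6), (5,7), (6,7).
20 (handshake: sum of degrees = 2|E| = 2 x 10 = 20)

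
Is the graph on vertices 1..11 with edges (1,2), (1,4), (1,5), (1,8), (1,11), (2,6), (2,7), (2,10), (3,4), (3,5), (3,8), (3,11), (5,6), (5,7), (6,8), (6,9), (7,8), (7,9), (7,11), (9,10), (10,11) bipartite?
Yes. Partition: {1, 3, 6, 7, 10}, {2, 4, 5, 8, 9, 11}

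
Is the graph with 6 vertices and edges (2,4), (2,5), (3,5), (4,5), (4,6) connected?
No, it has 2 components: {1}, {2, 3, 4, 5, 6}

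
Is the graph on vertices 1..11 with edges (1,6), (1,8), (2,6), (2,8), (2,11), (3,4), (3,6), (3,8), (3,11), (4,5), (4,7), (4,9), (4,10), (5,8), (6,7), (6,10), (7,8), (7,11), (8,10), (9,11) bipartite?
Yes. Partition: {1, 2, 3, 5, 7, 9, 10}, {4, 6, 8, 11}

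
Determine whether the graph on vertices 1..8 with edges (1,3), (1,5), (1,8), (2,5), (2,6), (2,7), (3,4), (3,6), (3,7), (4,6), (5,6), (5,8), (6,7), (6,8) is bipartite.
No (odd cycle of length 3: 5 -> 1 -> 8 -> 5)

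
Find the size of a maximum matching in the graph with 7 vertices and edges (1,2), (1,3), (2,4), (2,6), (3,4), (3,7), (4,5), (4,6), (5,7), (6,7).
3 (matching: (2,6), (3,7), (4,5); upper bound floor(n/2) = floor(7/2) = 3)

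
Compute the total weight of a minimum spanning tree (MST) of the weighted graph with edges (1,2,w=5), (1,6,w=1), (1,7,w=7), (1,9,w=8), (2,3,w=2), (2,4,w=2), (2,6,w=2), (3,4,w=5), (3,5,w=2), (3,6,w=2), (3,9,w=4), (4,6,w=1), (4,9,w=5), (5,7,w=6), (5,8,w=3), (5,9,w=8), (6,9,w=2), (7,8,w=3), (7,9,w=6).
16 (MST edges: (1,6,w=1), (2,3,w=2), (2,4,w=2), (3,5,w=2), (4,6,w=1), (5,8,w=3), (6,9,w=2), (7,8,w=3); sum of weights 1 + 2 + 2 + 2 + 1 + 3 + 2 + 3 = 16)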